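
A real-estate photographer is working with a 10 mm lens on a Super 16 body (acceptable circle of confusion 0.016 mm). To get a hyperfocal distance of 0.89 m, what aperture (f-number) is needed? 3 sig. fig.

Rearrange H = f²/(N·c) + f for N: N = f² / ((H − f)·c).
N = 10² / ((890 − 10) × 0.016) = 100 / 14.08 ≈ 7.10.

f/7.10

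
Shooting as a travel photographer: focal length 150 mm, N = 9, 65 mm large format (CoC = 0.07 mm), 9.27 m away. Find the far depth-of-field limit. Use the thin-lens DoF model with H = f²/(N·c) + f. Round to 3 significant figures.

12.4 m

Hyperfocal distance H = f²/(N·c) + f = 150²/(9 × 0.07) + 150 = 22500/0.63 + 150 ≈ 35864.3 mm ≈ 35.86 m.
Far limit Df = s·(H − f)/(H − s) = 9270 × (35864.3 − 150) / (35864.3 − 9270) = 9270 × 35714.3 / 26594.3 ≈ 12449 mm ≈ 12.4 m.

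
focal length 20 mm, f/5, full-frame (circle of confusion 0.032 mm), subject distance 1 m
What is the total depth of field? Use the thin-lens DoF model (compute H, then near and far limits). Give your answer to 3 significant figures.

Hyperfocal distance H = f²/(N·c) + f = 20²/(5 × 0.032) + 20 = 400/0.16 + 20 ≈ 2520.0 mm ≈ 2.520 m.
Near limit Dn = s·(H − f)/(H + s − 2f) = 1000 × (2520.0 − 20) / (2520.0 + 1000 − 2 × 20) = 1000 × 2500.0 / 3480.0 ≈ 718.39 mm.
Far limit Df = s·(H − f)/(H − s) = 1000 × (2520.0 − 20) / (2520.0 − 1000) = 1000 × 2500.0 / 1520.0 ≈ 1644.74 mm.
Depth of field = Df − Dn = 1644.74 − 718.39 ≈ 926.35 mm ≈ 0.926 m.

0.926 m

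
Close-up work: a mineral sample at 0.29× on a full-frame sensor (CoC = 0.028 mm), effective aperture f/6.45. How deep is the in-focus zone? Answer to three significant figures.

At magnification m, DoF ≈ 2·N_eff·c/m² = 2 × 6.45 × 0.028 / 0.29² = 0.3612 / 0.0841 ≈ 4.29 mm.

4.29 mm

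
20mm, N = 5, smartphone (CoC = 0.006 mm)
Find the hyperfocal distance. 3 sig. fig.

13.4 m

Hyperfocal distance H = f²/(N·c) + f = 20²/(5 × 0.006) + 20 = 400/0.03 + 20 ≈ 13353.3 mm ≈ 13.4 m.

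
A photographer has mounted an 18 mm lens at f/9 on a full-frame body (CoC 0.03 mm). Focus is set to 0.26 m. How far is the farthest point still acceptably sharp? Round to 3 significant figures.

326 mm

Hyperfocal distance H = f²/(N·c) + f = 18²/(9 × 0.03) + 18 = 324/0.27 + 18 ≈ 1218.0 mm ≈ 1.218 m.
Far limit Df = s·(H − f)/(H − s) = 260 × (1218.0 − 18) / (1218.0 − 260) = 260 × 1200.0 / 958.0 ≈ 325.68 mm.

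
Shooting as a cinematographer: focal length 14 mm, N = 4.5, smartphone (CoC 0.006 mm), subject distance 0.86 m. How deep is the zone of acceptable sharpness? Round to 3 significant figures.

203 mm

Hyperfocal distance H = f²/(N·c) + f = 14²/(4.5 × 0.006) + 14 = 196/0.027 + 14 ≈ 7273.3 mm ≈ 7.273 m.
Near limit Dn = s·(H − f)/(H + s − 2f) = 860 × (7273.3 − 14) / (7273.3 + 860 − 2 × 14) = 860 × 7259.3 / 8105.3 ≈ 770.24 mm.
Far limit Df = s·(H − f)/(H − s) = 860 × (7273.3 − 14) / (7273.3 − 860) = 860 × 7259.3 / 6413.3 ≈ 973.45 mm.
Depth of field = Df − Dn = 973.45 − 770.24 ≈ 203.21 mm.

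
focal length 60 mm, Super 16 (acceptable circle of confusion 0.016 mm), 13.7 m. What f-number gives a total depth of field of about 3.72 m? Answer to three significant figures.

Write h = H − f = f²/(N·c). The thin-lens limits are Dn = s·h/(h + (s−f)) and Df = s·h/(h − (s−f)), so DoF = Df − Dn = 2·s·(s−f)·h / (h² − (s−f)²).
That is a quadratic in h: DoF·h² − 2·s·(s−f)·h − DoF·(s−f)² = 0 ⇒ h = (s−f)·(s + √(s² + DoF²)) / DoF = 13640 × (13700 + √(13700² + 3720²)) / 3720 = 13640 × (13700 + 14196.1) / 3720 ≈ 102286 mm.
Then N = f²/(c·h) = 60² / (0.016 × 102286) = 3600 / 1636.6 ≈ 2.20.

f/2.20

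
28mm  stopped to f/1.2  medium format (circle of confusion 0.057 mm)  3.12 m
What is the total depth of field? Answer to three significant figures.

Hyperfocal distance H = f²/(N·c) + f = 28²/(1.2 × 0.057) + 28 = 784/0.0684 + 28 ≈ 11490.0 mm ≈ 11.49 m.
Near limit Dn = s·(H − f)/(H + s − 2f) = 3120 × (11490.0 − 28) / (11490.0 + 3120 − 2 × 28) = 3120 × 11462.0 / 14554.0 ≈ 2457.2 mm.
Far limit Df = s·(H − f)/(H − s) = 3120 × (11490.0 − 28) / (11490.0 − 3120) = 3120 × 11462.0 / 8370.0 ≈ 4272.6 mm.
Depth of field = Df − Dn = 4272.6 − 2457.2 ≈ 1815.4 mm ≈ 1.82 m.

1.82 m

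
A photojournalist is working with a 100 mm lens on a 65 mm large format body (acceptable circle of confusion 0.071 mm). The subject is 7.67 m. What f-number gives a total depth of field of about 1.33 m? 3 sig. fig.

f/1.60

Write h = H − f = f²/(N·c). The thin-lens limits are Dn = s·h/(h + (s−f)) and Df = s·h/(h − (s−f)), so DoF = Df − Dn = 2·s·(s−f)·h / (h² − (s−f)²).
That is a quadratic in h: DoF·h² − 2·s·(s−f)·h − DoF·(s−f)² = 0 ⇒ h = (s−f)·(s + √(s² + DoF²)) / DoF = 7570 × (7670 + √(7670² + 1330²)) / 1330 = 7570 × (7670 + 7784.46) / 1330 ≈ 87963 mm.
Then N = f²/(c·h) = 100² / (0.071 × 87963) = 10000 / 6245.3 ≈ 1.60.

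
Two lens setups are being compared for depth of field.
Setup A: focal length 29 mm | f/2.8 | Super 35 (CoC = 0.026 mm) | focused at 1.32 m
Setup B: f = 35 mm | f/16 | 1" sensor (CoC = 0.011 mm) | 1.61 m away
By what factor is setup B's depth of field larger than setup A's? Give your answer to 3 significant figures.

Setup A: H = 29²/(2.8×0.026) + 29 ≈ 11581.2 mm; DoF = Df − Dn = 1486.07 − 1187.31 ≈ 298.76 mm.
Setup B: H = 35²/(16×0.011) + 35 ≈ 6995.2 mm; DoF = Df − Dn = 2080.87 − 1312.91 ≈ 767.96 mm.
Ratio = 767.96 / 298.76 ≈ 2.57.

2.57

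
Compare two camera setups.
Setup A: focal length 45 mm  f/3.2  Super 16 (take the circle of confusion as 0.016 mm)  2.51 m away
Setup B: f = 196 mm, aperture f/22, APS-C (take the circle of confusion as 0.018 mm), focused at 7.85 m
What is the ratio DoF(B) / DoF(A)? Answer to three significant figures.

Setup A: H = 45²/(3.2×0.016) + 45 ≈ 39595.8 mm; DoF = Df − Dn = 2676.83 − 2362.74 ≈ 314.09 mm.
Setup B: H = 196²/(22×0.018) + 196 ≈ 97206.1 mm; DoF = Df − Dn = 8522.4 − 7275.9 ≈ 1246.5 mm.
Ratio = 1246.5 / 314.09 ≈ 3.97.

3.97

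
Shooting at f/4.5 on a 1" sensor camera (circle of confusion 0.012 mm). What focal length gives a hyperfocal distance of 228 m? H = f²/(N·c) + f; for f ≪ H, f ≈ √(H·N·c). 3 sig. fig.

From H = f²/(N·c) + f, with f ≪ H: f ≈ √(H·N·c) = √(228000 × 4.5 × 0.012) = √12312 ≈ 111.0 mm.
The +f correction barely moves this — solving exactly, f² + N·c·f − N·c·H = 0 ⇒ f = (−N·c + √((N·c)² + 4·N·c·H))/2 = (−0.054 + √49248)/2 ≈ 110.93 mm, so f ≈ 111 mm.

111 mm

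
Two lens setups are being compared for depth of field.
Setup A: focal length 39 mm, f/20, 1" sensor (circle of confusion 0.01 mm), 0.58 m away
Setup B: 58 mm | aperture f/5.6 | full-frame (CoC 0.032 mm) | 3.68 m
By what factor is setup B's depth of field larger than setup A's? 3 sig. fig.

Setup A: H = 39²/(20×0.01) + 39 ≈ 7644.0 mm; DoF = Df − Dn = 624.420 − 541.480 ≈ 82.940 mm.
Setup B: H = 58²/(5.6×0.032) + 58 ≈ 18830.3 mm; DoF = Df − Dn = 4559.8 − 3084.8 ≈ 1475.0 mm.
Ratio = 1475.0 / 82.940 ≈ 17.8.

17.8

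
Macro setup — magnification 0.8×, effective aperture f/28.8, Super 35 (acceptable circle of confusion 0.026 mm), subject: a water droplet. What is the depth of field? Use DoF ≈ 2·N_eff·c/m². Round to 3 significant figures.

2.34 mm

At magnification m, DoF ≈ 2·N_eff·c/m² = 2 × 28.8 × 0.026 / 0.8² = 1.498 / 0.64 ≈ 2.34 mm.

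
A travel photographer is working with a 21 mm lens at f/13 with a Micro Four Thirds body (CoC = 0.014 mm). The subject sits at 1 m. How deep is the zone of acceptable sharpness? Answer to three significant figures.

Hyperfocal distance H = f²/(N·c) + f = 21²/(13 × 0.014) + 21 = 441/0.182 + 21 ≈ 2444.1 mm ≈ 2.444 m.
Near limit Dn = s·(H − f)/(H + s − 2f) = 1000 × (2444.1 − 21) / (2444.1 + 1000 − 2 × 21) = 1000 × 2423.1 / 3402.1 ≈ 712.23 mm.
Far limit Df = s·(H − f)/(H − s) = 1000 × (2444.1 − 21) / (2444.1 − 1000) = 1000 × 2423.1 / 1444.1 ≈ 1677.94 mm.
Depth of field = Df − Dn = 1677.94 − 712.23 ≈ 965.71 mm ≈ 0.966 m.

0.966 m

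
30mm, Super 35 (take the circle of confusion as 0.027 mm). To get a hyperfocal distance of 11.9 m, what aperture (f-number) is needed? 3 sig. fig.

Rearrange H = f²/(N·c) + f for N: N = f² / ((H − f)·c).
N = 30² / ((11900 − 30) × 0.027) = 900 / 320.5 ≈ 2.81.

f/2.81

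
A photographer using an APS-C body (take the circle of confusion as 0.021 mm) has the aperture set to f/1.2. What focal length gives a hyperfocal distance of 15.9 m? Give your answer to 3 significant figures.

From H = f²/(N·c) + f, with f ≪ H: f ≈ √(H·N·c) = √(15900 × 1.2 × 0.021) = √400.68 ≈ 20.02 mm.
The +f correction barely moves this — solving exactly, f² + N·c·f − N·c·H = 0 ⇒ f = (−N·c + √((N·c)² + 4·N·c·H))/2 = (−0.0252 + √1602.7)/2 ≈ 20.004 mm, so f ≈ 20.0 mm.

20.0 mm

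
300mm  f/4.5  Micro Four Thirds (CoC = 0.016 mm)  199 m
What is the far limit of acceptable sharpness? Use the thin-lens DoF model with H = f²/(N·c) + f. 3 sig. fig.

237 m

Hyperfocal distance H = f²/(N·c) + f = 300²/(4.5 × 0.016) + 300 = 90000/0.072 + 300 ≈ 1250300.0 mm ≈ 1250 m.
Far limit Df = s·(H − f)/(H − s) = 199000 × (1250300.0 − 300) / (1250300.0 − 199000) = 199000 × 1250000.0 / 1051300.0 ≈ 236612 mm ≈ 237 m.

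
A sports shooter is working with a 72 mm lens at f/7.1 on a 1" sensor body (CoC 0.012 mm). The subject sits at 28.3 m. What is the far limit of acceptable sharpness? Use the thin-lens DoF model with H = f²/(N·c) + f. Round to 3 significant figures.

52.8 m

Hyperfocal distance H = f²/(N·c) + f = 72²/(7.1 × 0.012) + 72 = 5184/0.0852 + 72 ≈ 60917.1 mm ≈ 60.92 m.
Far limit Df = s·(H − f)/(H − s) = 28300 × (60917.1 − 72) / (60917.1 − 28300) = 28300 × 60845.1 / 32617.1 ≈ 52792 mm ≈ 52.8 m.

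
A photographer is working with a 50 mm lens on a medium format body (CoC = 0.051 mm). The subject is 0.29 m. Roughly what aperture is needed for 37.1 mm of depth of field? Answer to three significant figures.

Write h = H − f = f²/(N·c). The thin-lens limits are Dn = s·h/(h + (s−f)) and Df = s·h/(h − (s−f)), so DoF = Df − Dn = 2·s·(s−f)·h / (h² − (s−f)²).
That is a quadratic in h: DoF·h² − 2·s·(s−f)·h − DoF·(s−f)² = 0 ⇒ h = (s−f)·(s + √(s² + DoF²)) / DoF = 240 × (290 + √(290² + 37.1²)) / 37.1 = 240 × (290 + 292.363) / 37.1 ≈ 3767.3 mm.
Then N = f²/(c·h) = 50² / (0.051 × 3767.3) = 2500 / 192.13 ≈ 13.

f/13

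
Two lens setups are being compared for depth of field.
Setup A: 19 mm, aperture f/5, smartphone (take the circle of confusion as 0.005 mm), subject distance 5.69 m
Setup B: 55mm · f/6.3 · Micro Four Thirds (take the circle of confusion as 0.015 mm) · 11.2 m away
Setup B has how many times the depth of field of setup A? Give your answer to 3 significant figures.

Setup A: H = 19²/(5×0.005) + 19 ≈ 14459.0 mm; DoF = Df − Dn = 9369.8 − 4085.5 ≈ 5284.3 mm.
Setup B: H = 55²/(6.3×0.015) + 55 ≈ 32065.6 mm; DoF = Df − Dn = 17182.3 − 8307.6 ≈ 8874.7 mm.
Ratio = 8874.7 / 5284.3 ≈ 1.68.

1.68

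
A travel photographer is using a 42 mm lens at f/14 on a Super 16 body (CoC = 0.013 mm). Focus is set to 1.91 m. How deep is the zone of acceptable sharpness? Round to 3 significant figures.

Hyperfocal distance H = f²/(N·c) + f = 42²/(14 × 0.013) + 42 = 1764/0.182 + 42 ≈ 9734.3 mm ≈ 9.734 m.
Near limit Dn = s·(H − f)/(H + s − 2f) = 1910 × (9734.3 − 42) / (9734.3 + 1910 − 2 × 42) = 1910 × 9692.3 / 11560.3 ≈ 1601.37 mm.
Far limit Df = s·(H − f)/(H − s) = 1910 × (9734.3 − 42) / (9734.3 − 1910) = 1910 × 9692.3 / 7824.3 ≈ 2366.00 mm.
Depth of field = Df − Dn = 2366.00 − 1601.37 ≈ 764.63 mm ≈ 0.765 m.

0.765 m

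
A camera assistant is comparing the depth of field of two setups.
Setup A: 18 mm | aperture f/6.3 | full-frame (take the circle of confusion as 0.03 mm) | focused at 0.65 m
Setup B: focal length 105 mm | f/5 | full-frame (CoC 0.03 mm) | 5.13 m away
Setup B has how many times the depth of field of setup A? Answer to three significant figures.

1.27

Setup A: H = 18²/(6.3×0.03) + 18 ≈ 1732.3 mm; DoF = Df − Dn = 1029.57 − 474.91 ≈ 554.66 mm.
Setup B: H = 105²/(5×0.03) + 105 ≈ 73605.0 mm; DoF = Df − Dn = 5506.46 − 4801.72 ≈ 704.74 mm.
Ratio = 704.74 / 554.66 ≈ 1.27.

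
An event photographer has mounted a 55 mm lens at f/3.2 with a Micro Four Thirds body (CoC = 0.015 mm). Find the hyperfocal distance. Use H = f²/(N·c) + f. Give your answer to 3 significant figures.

Hyperfocal distance H = f²/(N·c) + f = 55²/(3.2 × 0.015) + 55 = 3025/0.048 + 55 ≈ 63075.8 mm ≈ 63.1 m.

63.1 m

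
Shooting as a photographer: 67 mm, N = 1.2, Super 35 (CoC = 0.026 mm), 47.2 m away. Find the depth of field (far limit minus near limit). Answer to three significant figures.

34.6 m

Hyperfocal distance H = f²/(N·c) + f = 67²/(1.2 × 0.026) + 67 = 4489/0.0312 + 67 ≈ 143945.2 mm ≈ 143.9 m.
Near limit Dn = s·(H − f)/(H + s − 2f) = 47200 × (143945.2 − 67) / (143945.2 + 47200 − 2 × 67) = 47200 × 143878.2 / 191011.2 ≈ 35553 mm.
Far limit Df = s·(H − f)/(H − s) = 47200 × (143945.2 − 67) / (143945.2 − 47200) = 47200 × 143878.2 / 96745.2 ≈ 70195 mm.
Depth of field = Df − Dn = 70195 − 35553 ≈ 34642 mm ≈ 34.6 m.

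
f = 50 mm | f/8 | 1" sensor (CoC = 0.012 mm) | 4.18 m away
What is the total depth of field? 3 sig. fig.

Hyperfocal distance H = f²/(N·c) + f = 50²/(8 × 0.012) + 50 = 2500/0.096 + 50 ≈ 26091.7 mm ≈ 26.09 m.
Near limit Dn = s·(H − f)/(H + s − 2f) = 4180 × (26091.7 − 50) / (26091.7 + 4180 − 2 × 50) = 4180 × 26041.7 / 30171.7 ≈ 3607.8 mm.
Far limit Df = s·(H − f)/(H − s) = 4180 × (26091.7 − 50) / (26091.7 − 4180) = 4180 × 26041.7 / 21911.7 ≈ 4967.9 mm.
Depth of field = Df − Dn = 4967.9 − 3607.8 ≈ 1360.1 mm ≈ 1.36 m.

1.36 m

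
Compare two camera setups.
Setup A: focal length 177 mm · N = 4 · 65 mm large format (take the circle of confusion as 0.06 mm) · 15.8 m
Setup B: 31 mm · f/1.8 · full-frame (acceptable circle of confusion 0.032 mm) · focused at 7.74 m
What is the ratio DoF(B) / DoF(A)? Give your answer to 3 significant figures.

Setup A: H = 177²/(4×0.06) + 177 ≈ 130714.5 mm; DoF = Df − Dn = 17948.1 − 14111.1 ≈ 3837.0 mm.
Setup B: H = 31²/(1.8×0.032) + 31 ≈ 16715.0 mm; DoF = Df − Dn = 14388.2 − 5293.9 ≈ 9094.3 mm.
Ratio = 9094.3 / 3837.0 ≈ 2.37.

2.37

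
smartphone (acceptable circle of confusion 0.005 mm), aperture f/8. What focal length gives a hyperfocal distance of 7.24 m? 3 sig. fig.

From H = f²/(N·c) + f, with f ≪ H: f ≈ √(H·N·c) = √(7240 × 8 × 0.005) = √289.60 ≈ 17.02 mm.
The +f correction barely moves this — solving exactly, f² + N·c·f − N·c·H = 0 ⇒ f = (−N·c + √((N·c)² + 4·N·c·H))/2 = (−0.04 + √1158.4)/2 ≈ 16.998 mm, so f ≈ 17.0 mm.

17.0 mm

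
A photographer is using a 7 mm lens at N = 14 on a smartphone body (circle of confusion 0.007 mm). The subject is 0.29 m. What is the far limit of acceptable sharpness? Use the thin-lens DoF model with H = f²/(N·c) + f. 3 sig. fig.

Hyperfocal distance H = f²/(N·c) + f = 7²/(14 × 0.007) + 7 = 49/0.098 + 7 ≈ 507.0 mm ≈ 0.507 m.
Far limit Df = s·(H − f)/(H − s) = 290 × (507.0 − 7) / (507.0 − 290) = 290 × 500.0 / 217.0 ≈ 668.20 mm ≈ 0.668 m.

0.668 m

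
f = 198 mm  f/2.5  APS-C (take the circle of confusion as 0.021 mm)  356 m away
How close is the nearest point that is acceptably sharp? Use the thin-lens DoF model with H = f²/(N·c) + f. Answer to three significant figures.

Hyperfocal distance H = f²/(N·c) + f = 198²/(2.5 × 0.021) + 198 = 39204/0.0525 + 198 ≈ 746940.9 mm ≈ 746.9 m.
Near limit Dn = s·(H − f)/(H + s − 2f) = 356000 × (746940.9 − 198) / (746940.9 + 356000 − 2 × 198) = 356000 × 746742.9 / 1102544.9 ≈ 241115 mm ≈ 241 m.

241 m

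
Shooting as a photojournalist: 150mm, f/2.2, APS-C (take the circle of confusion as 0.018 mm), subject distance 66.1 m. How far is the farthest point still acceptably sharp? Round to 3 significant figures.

Hyperfocal distance H = f²/(N·c) + f = 150²/(2.2 × 0.018) + 150 = 22500/0.0396 + 150 ≈ 568331.8 mm ≈ 568.3 m.
Far limit Df = s·(H − f)/(H − s) = 66100 × (568331.8 − 150) / (568331.8 − 66100) = 66100 × 568181.8 / 502231.8 ≈ 74780 mm ≈ 74.8 m.

74.8 m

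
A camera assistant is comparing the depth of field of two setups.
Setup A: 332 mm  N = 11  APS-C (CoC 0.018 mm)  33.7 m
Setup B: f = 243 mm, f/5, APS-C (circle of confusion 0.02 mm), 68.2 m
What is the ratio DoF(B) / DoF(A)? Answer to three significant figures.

3.92

Setup A: H = 332²/(11×0.018) + 332 ≈ 557018.9 mm; DoF = Df − Dn = 35848.8 − 31794.2 ≈ 4054.6 mm.
Setup B: H = 243²/(5×0.02) + 243 ≈ 590733.0 mm; DoF = Df − Dn = 77070 − 61161 ≈ 15909 mm.
Ratio = 15909 / 4054.6 ≈ 3.92.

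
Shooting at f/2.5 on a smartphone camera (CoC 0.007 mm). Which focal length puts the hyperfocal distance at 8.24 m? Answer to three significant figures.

12.0 mm

From H = f²/(N·c) + f, with f ≪ H: f ≈ √(H·N·c) = √(8240 × 2.5 × 0.007) = √144.20 ≈ 12.01 mm.
The +f correction barely moves this — solving exactly, f² + N·c·f − N·c·H = 0 ⇒ f = (−N·c + √((N·c)² + 4·N·c·H))/2 = (−0.0175 + √576.80)/2 ≈ 12.000 mm, so f ≈ 12.0 mm.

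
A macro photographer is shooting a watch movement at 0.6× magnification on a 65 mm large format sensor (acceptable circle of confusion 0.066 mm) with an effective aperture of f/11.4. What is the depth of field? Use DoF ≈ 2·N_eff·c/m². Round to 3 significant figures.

At magnification m, DoF ≈ 2·N_eff·c/m² = 2 × 11.4 × 0.066 / 0.6² = 1.505 / 0.36 ≈ 4.18 mm.

4.18 mm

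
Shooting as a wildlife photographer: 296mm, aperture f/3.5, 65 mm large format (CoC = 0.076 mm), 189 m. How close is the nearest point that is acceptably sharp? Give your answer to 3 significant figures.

120 m

Hyperfocal distance H = f²/(N·c) + f = 296²/(3.5 × 0.076) + 296 = 87616/0.266 + 296 ≈ 329679.5 mm ≈ 329.7 m.
Near limit Dn = s·(H − f)/(H + s − 2f) = 189000 × (329679.5 − 296) / (329679.5 + 189000 − 2 × 296) = 189000 × 329383.5 / 518087.5 ≈ 120160 mm ≈ 120 m.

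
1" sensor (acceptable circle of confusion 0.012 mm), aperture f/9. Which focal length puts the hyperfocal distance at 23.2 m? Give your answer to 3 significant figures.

From H = f²/(N·c) + f, with f ≪ H: f ≈ √(H·N·c) = √(23200 × 9 × 0.012) = √2505.6 ≈ 50.06 mm.
Exact: f² + N·c·f − N·c·H = 0 ⇒ f = (−N·c + √((N·c)² + 4·N·c·H))/2 = (−0.108 + √10022)/2 ≈ 50.002 mm ≈ 50.0 mm.

50.0 mm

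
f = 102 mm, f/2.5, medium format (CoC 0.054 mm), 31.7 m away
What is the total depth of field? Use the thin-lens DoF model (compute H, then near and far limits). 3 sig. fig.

31.2 m

Hyperfocal distance H = f²/(N·c) + f = 102²/(2.5 × 0.054) + 102 = 10404/0.135 + 102 ≈ 77168.7 mm ≈ 77.17 m.
Near limit Dn = s·(H − f)/(H + s − 2f) = 31700 × (77168.7 − 102) / (77168.7 + 31700 − 2 × 102) = 31700 × 77066.7 / 108664.7 ≈ 22482 mm.
Far limit Df = s·(H − f)/(H − s) = 31700 × (77168.7 − 102) / (77168.7 − 31700) = 31700 × 77066.7 / 45468.7 ≈ 53730 mm.
Depth of field = Df − Dn = 53730 − 22482 ≈ 31248 mm ≈ 31.2 m.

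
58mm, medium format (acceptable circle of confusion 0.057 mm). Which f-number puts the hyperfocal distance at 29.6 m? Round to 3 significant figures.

Rearrange H = f²/(N·c) + f for N: N = f² / ((H − f)·c).
N = 58² / ((29600 − 58) × 0.057) = 3364 / 1684 ≈ 2.00.

f/2.00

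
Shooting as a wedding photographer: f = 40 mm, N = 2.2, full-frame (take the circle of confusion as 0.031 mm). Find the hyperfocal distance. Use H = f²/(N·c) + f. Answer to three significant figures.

23.5 m

Hyperfocal distance H = f²/(N·c) + f = 40²/(2.2 × 0.031) + 40 = 1600/0.0682 + 40 ≈ 23500.4 mm ≈ 23.5 m.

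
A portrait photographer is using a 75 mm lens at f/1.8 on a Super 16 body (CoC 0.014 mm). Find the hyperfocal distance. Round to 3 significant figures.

Hyperfocal distance H = f²/(N·c) + f = 75²/(1.8 × 0.014) + 75 = 5625/0.0252 + 75 ≈ 223289.3 mm ≈ 223 m.

223 m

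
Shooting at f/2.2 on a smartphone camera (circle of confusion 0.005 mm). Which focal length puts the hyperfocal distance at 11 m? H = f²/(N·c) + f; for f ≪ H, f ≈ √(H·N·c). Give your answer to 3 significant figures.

From H = f²/(N·c) + f, with f ≪ H: f ≈ √(H·N·c) = √(11000 × 2.2 × 0.005) = √121.00 ≈ 11.00 mm.
The +f correction barely moves this — solving exactly, f² + N·c·f − N·c·H = 0 ⇒ f = (−N·c + √((N·c)² + 4·N·c·H))/2 = (−0.011 + √484.00)/2 ≈ 10.995 mm, so f ≈ 11.0 mm.

11.0 mm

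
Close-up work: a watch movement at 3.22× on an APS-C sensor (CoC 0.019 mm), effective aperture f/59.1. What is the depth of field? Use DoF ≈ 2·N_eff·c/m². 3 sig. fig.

0.217 mm

At magnification m, DoF ≈ 2·N_eff·c/m² = 2 × 59.1 × 0.019 / 3.22² = 2.246 / 10.37 ≈ 0.217 mm.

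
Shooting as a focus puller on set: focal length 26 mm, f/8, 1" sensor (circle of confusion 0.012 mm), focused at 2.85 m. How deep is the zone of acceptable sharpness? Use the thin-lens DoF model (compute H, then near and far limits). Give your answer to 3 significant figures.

Hyperfocal distance H = f²/(N·c) + f = 26²/(8 × 0.012) + 26 = 676/0.096 + 26 ≈ 7067.7 mm ≈ 7.068 m.
Near limit Dn = s·(H − f)/(H + s − 2f) = 2850 × (7067.7 − 26) / (7067.7 + 2850 − 2 × 26) = 2850 × 7041.7 / 9865.7 ≈ 2034.2 mm.
Far limit Df = s·(H − f)/(H − s) = 2850 × (7067.7 − 26) / (7067.7 − 2850) = 2850 × 7041.7 / 4217.7 ≈ 4758.3 mm.
Depth of field = Df − Dn = 4758.3 − 2034.2 ≈ 2724.1 mm ≈ 2.72 m.

2.72 m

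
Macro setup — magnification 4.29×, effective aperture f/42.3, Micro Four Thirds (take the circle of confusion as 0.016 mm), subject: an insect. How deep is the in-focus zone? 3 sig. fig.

At magnification m, DoF ≈ 2·N_eff·c/m² = 2 × 42.3 × 0.016 / 4.29² = 1.354 / 18.4 ≈ 0.0735 mm.

0.0735 mm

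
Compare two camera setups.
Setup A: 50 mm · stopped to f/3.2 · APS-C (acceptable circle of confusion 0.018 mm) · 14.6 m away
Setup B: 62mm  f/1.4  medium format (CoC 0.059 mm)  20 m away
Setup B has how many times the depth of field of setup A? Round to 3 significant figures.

1.90

Setup A: H = 50²/(3.2×0.018) + 50 ≈ 43452.8 mm; DoF = Df − Dn = 21963 − 10934 ≈ 11029 mm.
Setup B: H = 62²/(1.4×0.059) + 62 ≈ 46599.5 mm; DoF = Df − Dn = 34991 − 14001 ≈ 20990 mm.
Ratio = 20990 / 11029 ≈ 1.90.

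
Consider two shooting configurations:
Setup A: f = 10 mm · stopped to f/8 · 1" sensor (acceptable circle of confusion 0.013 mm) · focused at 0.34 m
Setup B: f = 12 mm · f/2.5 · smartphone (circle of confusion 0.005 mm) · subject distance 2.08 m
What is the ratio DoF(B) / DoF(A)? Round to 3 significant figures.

2.92

Setup A: H = 10²/(8×0.013) + 10 ≈ 971.5 mm; DoF = Df − Dn = 517.66 − 253.13 ≈ 264.53 mm.
Setup B: H = 12²/(2.5×0.005) + 12 ≈ 11532.0 mm; DoF = Df − Dn = 2535.08 − 1763.44 ≈ 771.64 mm.
Ratio = 771.64 / 264.53 ≈ 2.92.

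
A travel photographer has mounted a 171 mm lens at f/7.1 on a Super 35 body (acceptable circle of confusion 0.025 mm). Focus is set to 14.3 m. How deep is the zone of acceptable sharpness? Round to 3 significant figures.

Hyperfocal distance H = f²/(N·c) + f = 171²/(7.1 × 0.025) + 171 = 29241/0.1775 + 171 ≈ 164909.0 mm ≈ 164.9 m.
Near limit Dn = s·(H − f)/(H + s − 2f) = 14300 × (164909.0 − 171) / (164909.0 + 14300 − 2 × 171) = 14300 × 164738.0 / 178867.0 ≈ 13170.4 mm.
Far limit Df = s·(H − f)/(H − s) = 14300 × (164909.0 − 171) / (164909.0 − 14300) = 14300 × 164738.0 / 150609.0 ≈ 15641.5 mm.
Depth of field = Df − Dn = 15641.5 − 13170.4 ≈ 2471.1 mm ≈ 2.47 m.

2.47 m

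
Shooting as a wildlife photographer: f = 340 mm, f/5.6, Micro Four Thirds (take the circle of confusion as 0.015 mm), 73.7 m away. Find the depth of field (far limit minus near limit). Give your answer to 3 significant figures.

Hyperfocal distance H = f²/(N·c) + f = 340²/(5.6 × 0.015) + 340 = 115600/0.084 + 340 ≈ 1376530.5 mm ≈ 1377 m.
Near limit Dn = s·(H − f)/(H + s − 2f) = 73700 × (1376530.5 − 340) / (1376530.5 + 73700 − 2 × 340) = 73700 × 1376190.5 / 1449550.5 ≈ 69970.1 mm.
Far limit Df = s·(H − f)/(H − s) = 73700 × (1376530.5 − 340) / (1376530.5 − 73700) = 73700 × 1376190.5 / 1302830.5 ≈ 77849.9 mm.
Depth of field = Df − Dn = 77849.9 − 69970.1 ≈ 7879.8 mm ≈ 7.88 m.

7.88 m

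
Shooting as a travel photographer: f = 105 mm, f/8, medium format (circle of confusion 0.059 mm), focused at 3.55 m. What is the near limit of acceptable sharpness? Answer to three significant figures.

3.09 m

Hyperfocal distance H = f²/(N·c) + f = 105²/(8 × 0.059) + 105 = 11025/0.472 + 105 ≈ 23463.1 mm ≈ 23.46 m.
Near limit Dn = s·(H − f)/(H + s − 2f) = 3550 × (23463.1 − 105) / (23463.1 + 3550 − 2 × 105) = 3550 × 23358.1 / 26803.1 ≈ 3093.7 mm ≈ 3.09 m.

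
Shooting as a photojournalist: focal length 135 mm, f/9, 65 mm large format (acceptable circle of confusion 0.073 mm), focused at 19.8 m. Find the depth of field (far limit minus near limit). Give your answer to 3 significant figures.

56.4 m

Hyperfocal distance H = f²/(N·c) + f = 135²/(9 × 0.073) + 135 = 18225/0.657 + 135 ≈ 27874.7 mm ≈ 27.87 m.
Near limit Dn = s·(H − f)/(H + s − 2f) = 19800 × (27874.7 − 135) / (27874.7 + 19800 − 2 × 135) = 19800 × 27739.7 / 47404.7 ≈ 11586 mm.
Far limit Df = s·(H − f)/(H − s) = 19800 × (27874.7 − 135) / (27874.7 − 19800) = 19800 × 27739.7 / 8074.7 ≈ 68020 mm.
Depth of field = Df − Dn = 68020 − 11586 ≈ 56434 mm ≈ 56.4 m.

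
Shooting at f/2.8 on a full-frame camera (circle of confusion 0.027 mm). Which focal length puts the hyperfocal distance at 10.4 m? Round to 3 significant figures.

28.0 mm

From H = f²/(N·c) + f, with f ≪ H: f ≈ √(H·N·c) = √(10400 × 2.8 × 0.027) = √786.24 ≈ 28.04 mm.
The +f correction barely moves this — solving exactly, f² + N·c·f − N·c·H = 0 ⇒ f = (−N·c + √((N·c)² + 4·N·c·H))/2 = (−0.0756 + √3145.0)/2 ≈ 28.002 mm, so f ≈ 28.0 mm.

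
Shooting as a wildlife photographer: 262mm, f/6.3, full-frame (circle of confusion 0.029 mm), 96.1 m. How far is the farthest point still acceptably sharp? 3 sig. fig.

129 m

Hyperfocal distance H = f²/(N·c) + f = 262²/(6.3 × 0.029) + 262 = 68644/0.1827 + 262 ≈ 375981.8 mm ≈ 376.0 m.
Far limit Df = s·(H − f)/(H − s) = 96100 × (375981.8 − 262) / (375981.8 − 96100) = 96100 × 375719.8 / 279881.8 ≈ 129007 mm ≈ 129 m.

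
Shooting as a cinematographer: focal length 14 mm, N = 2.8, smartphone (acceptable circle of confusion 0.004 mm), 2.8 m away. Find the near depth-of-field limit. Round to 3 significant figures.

2.42 m

Hyperfocal distance H = f²/(N·c) + f = 14²/(2.8 × 0.004) + 14 = 196/0.0112 + 14 ≈ 17514.0 mm ≈ 17.51 m.
Near limit Dn = s·(H − f)/(H + s − 2f) = 2800 × (17514.0 − 14) / (17514.0 + 2800 − 2 × 14) = 2800 × 17500.0 / 20286.0 ≈ 2415.5 mm ≈ 2.42 m.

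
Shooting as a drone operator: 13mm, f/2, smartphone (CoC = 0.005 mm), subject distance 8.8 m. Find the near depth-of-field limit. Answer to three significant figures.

Hyperfocal distance H = f²/(N·c) + f = 13²/(2 × 0.005) + 13 = 169/0.01 + 13 ≈ 16913.0 mm ≈ 16.91 m.
Near limit Dn = s·(H − f)/(H + s − 2f) = 8800 × (16913.0 − 13) / (16913.0 + 8800 − 2 × 13) = 8800 × 16900.0 / 25687.0 ≈ 5789.7 mm ≈ 5.79 m.

5.79 m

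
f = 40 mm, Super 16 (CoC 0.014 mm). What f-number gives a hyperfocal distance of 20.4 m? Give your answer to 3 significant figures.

Rearrange H = f²/(N·c) + f for N: N = f² / ((H − f)·c).
N = 40² / ((20400 − 40) × 0.014) = 1600 / 285.0 ≈ 5.61.

f/5.61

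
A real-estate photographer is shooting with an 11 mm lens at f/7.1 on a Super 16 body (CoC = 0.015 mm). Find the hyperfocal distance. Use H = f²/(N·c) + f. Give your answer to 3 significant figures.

Hyperfocal distance H = f²/(N·c) + f = 11²/(7.1 × 0.015) + 11 = 121/0.1065 + 11 ≈ 1147.2 mm ≈ 1.15 m.

1.15 m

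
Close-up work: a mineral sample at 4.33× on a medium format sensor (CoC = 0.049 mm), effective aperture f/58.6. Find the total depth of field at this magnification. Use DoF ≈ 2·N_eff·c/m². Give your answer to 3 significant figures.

0.306 mm

At magnification m, DoF ≈ 2·N_eff·c/m² = 2 × 58.6 × 0.049 / 4.33² = 5.743 / 18.75 ≈ 0.306 mm.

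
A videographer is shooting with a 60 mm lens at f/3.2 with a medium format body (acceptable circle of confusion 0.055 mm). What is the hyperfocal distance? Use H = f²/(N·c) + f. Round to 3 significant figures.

20.5 m

Hyperfocal distance H = f²/(N·c) + f = 60²/(3.2 × 0.055) + 60 = 3600/0.176 + 60 ≈ 20514.5 mm ≈ 20.5 m.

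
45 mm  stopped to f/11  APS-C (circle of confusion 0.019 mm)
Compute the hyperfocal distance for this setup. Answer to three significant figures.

9.73 m

Hyperfocal distance H = f²/(N·c) + f = 45²/(11 × 0.019) + 45 = 2025/0.209 + 45 ≈ 9734.0 mm ≈ 9.73 m.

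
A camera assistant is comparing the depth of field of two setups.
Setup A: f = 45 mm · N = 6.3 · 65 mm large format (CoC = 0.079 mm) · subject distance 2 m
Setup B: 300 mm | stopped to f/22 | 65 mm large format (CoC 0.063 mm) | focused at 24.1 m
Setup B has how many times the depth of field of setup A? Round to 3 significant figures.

8.17

Setup A: H = 45²/(6.3×0.079) + 45 ≈ 4113.7 mm; DoF = Df − Dn = 3849.8 − 1350.9 ≈ 2498.9 mm.
Setup B: H = 300²/(22×0.063) + 300 ≈ 65235.1 mm; DoF = Df − Dn = 38044 − 17636 ≈ 20408 mm.
Ratio = 20408 / 2498.9 ≈ 8.17.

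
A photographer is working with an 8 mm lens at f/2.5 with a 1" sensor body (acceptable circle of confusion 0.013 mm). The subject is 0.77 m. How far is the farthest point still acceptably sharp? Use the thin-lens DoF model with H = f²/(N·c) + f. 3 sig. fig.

Hyperfocal distance H = f²/(N·c) + f = 8²/(2.5 × 0.013) + 8 = 64/0.0325 + 8 ≈ 1977.2 mm ≈ 1.977 m.
Far limit Df = s·(H − f)/(H − s) = 770 × (1977.2 − 8) / (1977.2 − 770) = 770 × 1969.2 / 1207.2 ≈ 1256.0 mm ≈ 1.26 m.

1.26 m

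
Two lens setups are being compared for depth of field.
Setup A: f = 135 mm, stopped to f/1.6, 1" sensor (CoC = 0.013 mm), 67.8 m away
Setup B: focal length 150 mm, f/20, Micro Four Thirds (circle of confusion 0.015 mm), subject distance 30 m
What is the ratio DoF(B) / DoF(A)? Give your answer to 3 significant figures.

2.69

Setup A: H = 135²/(1.6×0.013) + 135 ≈ 876336.9 mm; DoF = Df − Dn = 73474 − 62939 ≈ 10535 mm.
Setup B: H = 150²/(20×0.015) + 150 ≈ 75150.0 mm; DoF = Df − Dn = 49834 − 21459 ≈ 28375 mm.
Ratio = 28375 / 10535 ≈ 2.69.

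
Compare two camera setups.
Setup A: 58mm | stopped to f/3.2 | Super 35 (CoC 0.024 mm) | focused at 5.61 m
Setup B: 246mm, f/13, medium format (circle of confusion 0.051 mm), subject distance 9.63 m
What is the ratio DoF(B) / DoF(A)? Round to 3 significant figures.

Setup A: H = 58²/(3.2×0.024) + 58 ≈ 43860.1 mm; DoF = Df − Dn = 6424.3 − 4978.9 ≈ 1445.4 mm.
Setup B: H = 246²/(13×0.051) + 246 ≈ 91522.0 mm; DoF = Df − Dn = 10733.5 − 8732.2 ≈ 2001.3 mm.
Ratio = 2001.3 / 1445.4 ≈ 1.38.

1.38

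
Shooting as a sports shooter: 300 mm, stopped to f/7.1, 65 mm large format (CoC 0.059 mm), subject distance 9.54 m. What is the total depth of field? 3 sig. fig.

0.822 m

Hyperfocal distance H = f²/(N·c) + f = 300²/(7.1 × 0.059) + 300 = 90000/0.4189 + 300 ≈ 215148.4 mm ≈ 215.1 m.
Near limit Dn = s·(H − f)/(H + s − 2f) = 9540 × (215148.4 − 300) / (215148.4 + 9540 − 2 × 300) = 9540 × 214848.4 / 224088.4 ≈ 9146.63 mm.
Far limit Df = s·(H − f)/(H − s) = 9540 × (215148.4 − 300) / (215148.4 − 9540) = 9540 × 214848.4 / 205608.4 ≈ 9968.73 mm.
Depth of field = Df − Dn = 9968.73 − 9146.63 ≈ 822.10 mm ≈ 0.822 m.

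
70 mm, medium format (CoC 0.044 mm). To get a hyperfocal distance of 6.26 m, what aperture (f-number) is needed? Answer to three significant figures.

Rearrange H = f²/(N·c) + f for N: N = f² / ((H − f)·c).
N = 70² / ((6260 − 70) × 0.044) = 4900 / 272.4 ≈ 18.

f/18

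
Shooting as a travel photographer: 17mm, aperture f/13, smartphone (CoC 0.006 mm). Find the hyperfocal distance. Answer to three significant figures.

Hyperfocal distance H = f²/(N·c) + f = 17²/(13 × 0.006) + 17 = 289/0.078 + 17 ≈ 3722.1 mm ≈ 3.72 m.

3.72 m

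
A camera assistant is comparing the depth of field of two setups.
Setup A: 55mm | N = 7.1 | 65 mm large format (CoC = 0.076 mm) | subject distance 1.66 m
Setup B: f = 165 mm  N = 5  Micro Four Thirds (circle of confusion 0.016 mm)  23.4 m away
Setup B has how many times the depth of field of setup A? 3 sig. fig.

3.10

Setup A: H = 55²/(7.1×0.076) + 55 ≈ 5661.0 mm; DoF = Df − Dn = 2325.9 − 1290.5 ≈ 1035.4 mm.
Setup B: H = 165²/(5×0.016) + 165 ≈ 340477.5 mm; DoF = Df − Dn = 25114.7 − 21904.5 ≈ 3210.2 mm.
Ratio = 3210.2 / 1035.4 ≈ 3.10.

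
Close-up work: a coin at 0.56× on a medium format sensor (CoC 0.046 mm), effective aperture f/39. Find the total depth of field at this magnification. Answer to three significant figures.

At magnification m, DoF ≈ 2·N_eff·c/m² = 2 × 39 × 0.046 / 0.56² = 3.588 / 0.3136 ≈ 11.4 mm.

11.4 mm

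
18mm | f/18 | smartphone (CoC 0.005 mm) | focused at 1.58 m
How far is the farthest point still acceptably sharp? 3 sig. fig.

Hyperfocal distance H = f²/(N·c) + f = 18²/(18 × 0.005) + 18 = 324/0.09 + 18 ≈ 3618.0 mm ≈ 3.618 m.
Far limit Df = s·(H − f)/(H − s) = 1580 × (3618.0 − 18) / (3618.0 − 1580) = 1580 × 3600.0 / 2038.0 ≈ 2791.0 mm ≈ 2.79 m.

2.79 m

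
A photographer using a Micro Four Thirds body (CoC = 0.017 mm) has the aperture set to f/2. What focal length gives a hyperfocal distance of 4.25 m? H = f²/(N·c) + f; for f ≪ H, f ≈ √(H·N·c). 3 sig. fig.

From H = f²/(N·c) + f, with f ≪ H: f ≈ √(H·N·c) = √(4250 × 2 × 0.017) = √144.50 ≈ 12.02 mm.
The +f correction barely moves this — solving exactly, f² + N·c·f − N·c·H = 0 ⇒ f = (−N·c + √((N·c)² + 4·N·c·H))/2 = (−0.034 + √578.00)/2 ≈ 12.004 mm, so f ≈ 12.0 mm.

12.0 mm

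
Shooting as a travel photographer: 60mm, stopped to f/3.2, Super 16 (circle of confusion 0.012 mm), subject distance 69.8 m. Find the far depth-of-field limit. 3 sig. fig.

273 m

Hyperfocal distance H = f²/(N·c) + f = 60²/(3.2 × 0.012) + 60 = 3600/0.0384 + 60 ≈ 93810.0 mm ≈ 93.81 m.
Far limit Df = s·(H − f)/(H − s) = 69800 × (93810.0 − 60) / (93810.0 − 69800) = 69800 × 93750.0 / 24010.0 ≈ 272543 mm ≈ 273 m.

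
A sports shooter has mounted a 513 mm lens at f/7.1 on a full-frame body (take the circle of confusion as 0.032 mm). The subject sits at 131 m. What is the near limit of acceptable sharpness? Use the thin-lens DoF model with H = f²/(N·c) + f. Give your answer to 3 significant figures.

Hyperfocal distance H = f²/(N·c) + f = 513²/(7.1 × 0.032) + 513 = 263169/0.2272 + 513 ≈ 1158827.3 mm ≈ 1159 m.
Near limit Dn = s·(H − f)/(H + s − 2f) = 131000 × (1158827.3 − 513) / (1158827.3 + 131000 − 2 × 513) = 131000 × 1158314.3 / 1288801.3 ≈ 117737 mm ≈ 118 m.

118 m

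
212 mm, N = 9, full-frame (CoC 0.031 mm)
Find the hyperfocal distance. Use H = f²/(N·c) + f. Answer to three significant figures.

Hyperfocal distance H = f²/(N·c) + f = 212²/(9 × 0.031) + 212 = 44944/0.279 + 212 ≈ 161301.6 mm ≈ 161 m.

161 m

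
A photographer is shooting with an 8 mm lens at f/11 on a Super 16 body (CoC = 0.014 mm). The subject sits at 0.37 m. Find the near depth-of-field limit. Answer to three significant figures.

Hyperfocal distance H = f²/(N·c) + f = 8²/(11 × 0.014) + 8 = 64/0.154 + 8 ≈ 423.6 mm ≈ 0.424 m.
Near limit Dn = s·(H − f)/(H + s − 2f) = 370 × (423.6 − 8) / (423.6 + 370 − 2 × 8) = 370 × 415.6 / 777.6 ≈ 197.75 mm.

198 mm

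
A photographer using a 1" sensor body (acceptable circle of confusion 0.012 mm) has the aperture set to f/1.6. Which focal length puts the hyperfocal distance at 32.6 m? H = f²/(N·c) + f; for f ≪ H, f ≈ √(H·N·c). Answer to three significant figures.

From H = f²/(N·c) + f, with f ≪ H: f ≈ √(H·N·c) = √(32600 × 1.6 × 0.012) = √625.92 ≈ 25.02 mm.
The +f correction barely moves this — solving exactly, f² + N·c·f − N·c·H = 0 ⇒ f = (−N·c + √((N·c)² + 4·N·c·H))/2 = (−0.0192 + √2503.7)/2 ≈ 25.009 mm, so f ≈ 25.0 mm.

25.0 mm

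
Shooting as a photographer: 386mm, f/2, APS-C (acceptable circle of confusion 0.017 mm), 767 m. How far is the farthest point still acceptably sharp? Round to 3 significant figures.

Hyperfocal distance H = f²/(N·c) + f = 386²/(2 × 0.017) + 386 = 148996/0.034 + 386 ≈ 4382621.3 mm ≈ 4383 m.
Far limit Df = s·(H − f)/(H − s) = 767000 × (4382621.3 − 386) / (4382621.3 − 767000) = 767000 × 4382235.3 / 3615621.3 ≈ 929626 mm ≈ 930 m.

930 m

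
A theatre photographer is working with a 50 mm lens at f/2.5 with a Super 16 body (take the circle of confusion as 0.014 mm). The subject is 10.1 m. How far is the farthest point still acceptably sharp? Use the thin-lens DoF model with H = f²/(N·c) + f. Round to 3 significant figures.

Hyperfocal distance H = f²/(N·c) + f = 50²/(2.5 × 0.014) + 50 = 2500/0.035 + 50 ≈ 71478.6 mm ≈ 71.48 m.
Far limit Df = s·(H − f)/(H − s) = 10100 × (71478.6 − 50) / (71478.6 − 10100) = 10100 × 71428.6 / 61378.6 ≈ 11754 mm ≈ 11.8 m.

11.8 m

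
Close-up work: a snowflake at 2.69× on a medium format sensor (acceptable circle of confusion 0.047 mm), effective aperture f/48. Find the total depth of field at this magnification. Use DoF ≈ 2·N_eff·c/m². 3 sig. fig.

At magnification m, DoF ≈ 2·N_eff·c/m² = 2 × 48 × 0.047 / 2.69² = 4.512 / 7.236 ≈ 0.624 mm.

0.624 mm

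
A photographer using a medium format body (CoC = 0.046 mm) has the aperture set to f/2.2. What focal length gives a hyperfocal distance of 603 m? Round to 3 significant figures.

From H = f²/(N·c) + f, with f ≪ H: f ≈ √(H·N·c) = √(603000 × 2.2 × 0.046) = √61024 ≈ 247.0 mm.
The +f correction barely moves this — solving exactly, f² + N·c·f − N·c·H = 0 ⇒ f = (−N·c + √((N·c)² + 4·N·c·H))/2 = (−0.1012 + √244094)/2 ≈ 246.98 mm, so f ≈ 247 mm.

247 mm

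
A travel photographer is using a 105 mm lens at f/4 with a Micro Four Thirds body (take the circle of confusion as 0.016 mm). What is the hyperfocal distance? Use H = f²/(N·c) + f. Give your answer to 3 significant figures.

172 m

Hyperfocal distance H = f²/(N·c) + f = 105²/(4 × 0.016) + 105 = 11025/0.064 + 105 ≈ 172370.6 mm ≈ 172 m.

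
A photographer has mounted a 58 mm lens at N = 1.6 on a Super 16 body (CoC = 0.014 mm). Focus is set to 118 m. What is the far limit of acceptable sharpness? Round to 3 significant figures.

Hyperfocal distance H = f²/(N·c) + f = 58²/(1.6 × 0.014) + 58 = 3364/0.0224 + 58 ≈ 150236.6 mm ≈ 150.2 m.
Far limit Df = s·(H − f)/(H − s) = 118000 × (150236.6 − 58) / (150236.6 − 118000) = 118000 × 150178.6 / 32236.6 ≈ 549719 mm ≈ 550 m.

550 m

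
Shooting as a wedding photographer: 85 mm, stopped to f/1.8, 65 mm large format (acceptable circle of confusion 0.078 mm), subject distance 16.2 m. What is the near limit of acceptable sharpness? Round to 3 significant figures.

12.3 m

Hyperfocal distance H = f²/(N·c) + f = 85²/(1.8 × 0.078) + 85 = 7225/0.1404 + 85 ≈ 51545.1 mm ≈ 51.55 m.
Near limit Dn = s·(H − f)/(H + s − 2f) = 16200 × (51545.1 − 85) / (51545.1 + 16200 − 2 × 85) = 16200 × 51460.1 / 67575.1 ≈ 12337 mm ≈ 12.3 m.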